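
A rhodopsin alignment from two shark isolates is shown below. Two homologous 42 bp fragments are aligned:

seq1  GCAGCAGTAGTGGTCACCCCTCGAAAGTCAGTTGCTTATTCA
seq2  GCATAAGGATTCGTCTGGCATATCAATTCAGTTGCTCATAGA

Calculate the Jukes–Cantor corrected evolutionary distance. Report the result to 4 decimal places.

0.5319

The sequences differ at 16 of 42 sites, so p = 16/42 ≈ 0.380952.
d = −(3/4) ln(1 − 4p/3) = −0.75 ln(1 − 0.507936) = −0.75 ln(0.492064)
  = −0.75 × (-0.709146) = 0.531860 substitutions/site.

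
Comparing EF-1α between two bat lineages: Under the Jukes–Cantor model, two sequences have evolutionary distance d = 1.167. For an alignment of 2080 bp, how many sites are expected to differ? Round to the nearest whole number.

Invert JC69: p = (3/4)(1 − e^(−4d/3)) = 0.75 × (1 − e^(-1.556)) = 0.75 × (1 − 0.210978) = 0.591767.
Expected differing sites = pL ≈ 0.591767 × 2080 = 1230.87536 ≈ 1231.

1231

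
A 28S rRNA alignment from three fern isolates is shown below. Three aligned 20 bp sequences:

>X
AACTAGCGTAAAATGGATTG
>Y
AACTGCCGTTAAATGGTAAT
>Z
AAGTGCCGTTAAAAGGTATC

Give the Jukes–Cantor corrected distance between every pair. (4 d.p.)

d(X,Y) = 0.4715, d(X,Z) = 0.5716, d(Y,Z) = 0.2326

X–Y: 7/20 sites differ → p = 0.35, d = −0.75 ln(1 − 0.466667) = 0.471457 ≈ 0.4715.
X–Z: 8/20 sites differ → p = 0.4, d = −0.75 ln(1 − 0.533333) = 0.571605 ≈ 0.5716.
Y–Z: 4/20 sites differ → p = 0.2, d = −0.75 ln(1 − 0.266667) = 0.232617 ≈ 0.2326.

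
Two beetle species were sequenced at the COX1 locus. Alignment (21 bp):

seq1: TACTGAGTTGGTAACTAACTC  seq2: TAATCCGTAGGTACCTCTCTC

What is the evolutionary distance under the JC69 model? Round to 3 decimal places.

0.441

The sequences differ at 7 of 21 sites (3, 5, 6, 9, 14, 17, 18), so p = 7/21 ≈ 0.333333.
d = −(3/4) ln(1 − 4p/3) = −0.75 ln(1 − 0.444444) = −0.75 ln(0.555556)
  = −0.75 × (-0.587786) = 0.440840 substitutions/site.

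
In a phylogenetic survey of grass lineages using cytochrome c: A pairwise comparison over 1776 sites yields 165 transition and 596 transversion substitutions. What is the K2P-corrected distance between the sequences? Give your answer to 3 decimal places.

P = 165/1776 ≈ 0.092905 and Q = 596/1776 ≈ 0.335586.
Under the Kimura two-parameter model, d = −½ ln(1 − 2P − Q) − ¼ ln(1 − 2Q).
1 − 2P − Q = 0.478604, giving −½ ln(0.478604) = 0.368441.
1 − 2Q = 0.328828, giving −¼ ln(0.328828) = 0.278055.
d = 0.368441 + 0.278055 = 0.646496.

0.646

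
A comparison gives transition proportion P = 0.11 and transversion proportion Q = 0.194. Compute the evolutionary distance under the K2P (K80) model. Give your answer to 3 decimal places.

Under the Kimura two-parameter model, d = −½ ln(1 − 2P − Q) − ¼ ln(1 − 2Q).
1 − 2P − Q = 0.586, giving −½ ln(0.586) = 0.267218.
1 − 2Q = 0.612, giving −¼ ln(0.612) = 0.122756.
d = 0.267218 + 0.122756 = 0.389974.

0.390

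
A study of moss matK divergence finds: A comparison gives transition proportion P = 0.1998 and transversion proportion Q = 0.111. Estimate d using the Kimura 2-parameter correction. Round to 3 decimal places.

0.420

Under the Kimura two-parameter model, d = −½ ln(1 − 2P − Q) − ¼ ln(1 − 2Q).
1 − 2P − Q = 0.4894, giving −½ ln(0.4894) = 0.357288.
1 − 2Q = 0.778, giving −¼ ln(0.778) = 0.062757.
d = 0.357288 + 0.062757 = 0.420045.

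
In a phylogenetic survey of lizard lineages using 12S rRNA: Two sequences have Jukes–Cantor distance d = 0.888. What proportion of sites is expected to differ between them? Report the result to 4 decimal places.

p = (3/4)(1 − e^(−4d/3)) = 0.75 × (1 − e^(-1.184)) = 0.75 × (1 − 0.306052) = 0.520461.

0.5205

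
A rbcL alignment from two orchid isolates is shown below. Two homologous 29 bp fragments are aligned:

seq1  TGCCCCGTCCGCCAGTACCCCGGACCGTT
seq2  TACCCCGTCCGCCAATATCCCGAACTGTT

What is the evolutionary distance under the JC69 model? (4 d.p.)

The sequences differ at 5 of 29 sites (2, 15, 18, 23, 26), so p = 5/29 ≈ 0.172414.
d = −(3/4) ln(1 − 4p/3) = −0.75 ln(1 − 0.229885) = −0.75 ln(0.770115)
  = −0.75 × (-0.261215) = 0.195911 substitutions/site.

0.1959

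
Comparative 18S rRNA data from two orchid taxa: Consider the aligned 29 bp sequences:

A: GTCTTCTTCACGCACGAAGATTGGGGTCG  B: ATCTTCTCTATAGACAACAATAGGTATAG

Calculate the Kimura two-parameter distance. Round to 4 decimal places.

0.7496

Of 29 sites, 8 differences are transitions and 5 are transversions, so P = 8/29 ≈ 0.275862 and Q = 5/29 ≈ 0.172414.
Under the Kimura two-parameter model, d = −½ ln(1 − 2P − Q) − ¼ ln(1 − 2Q).
1 − 2P − Q = 0.275862, giving −½ ln(0.275862) = 0.643927.
1 − 2Q = 0.655172, giving −¼ ln(0.655172) = 0.105714.
d = 0.643927 + 0.105714 = 0.749641.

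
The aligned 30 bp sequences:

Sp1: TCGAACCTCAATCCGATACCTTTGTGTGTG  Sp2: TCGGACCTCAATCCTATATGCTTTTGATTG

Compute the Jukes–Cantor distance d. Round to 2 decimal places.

0.33

The sequences differ at 8 of 30 sites (4, 15, 19, 20, 21, 24, 27, 28), so p = 8/30 ≈ 0.266667.
d = −(3/4) ln(1 − 4p/3) = −0.75 ln(1 − 0.355556) = −0.75 ln(0.644444)
  = −0.75 × (-0.439367) = 0.329525 substitutions/site.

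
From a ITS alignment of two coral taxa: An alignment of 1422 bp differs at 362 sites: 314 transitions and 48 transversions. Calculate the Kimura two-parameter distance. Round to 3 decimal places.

P = 314/1422 ≈ 0.220816 and Q = 48/1422 ≈ 0.033755.
Under the Kimura two-parameter model, d = −½ ln(1 − 2P − Q) − ¼ ln(1 − 2Q).
1 − 2P − Q = 0.524613, giving −½ ln(0.524613) = 0.322547.
1 − 2Q = 0.93249, giving −¼ ln(0.93249) = 0.017474.
d = 0.322547 + 0.017474 = 0.340021.

0.340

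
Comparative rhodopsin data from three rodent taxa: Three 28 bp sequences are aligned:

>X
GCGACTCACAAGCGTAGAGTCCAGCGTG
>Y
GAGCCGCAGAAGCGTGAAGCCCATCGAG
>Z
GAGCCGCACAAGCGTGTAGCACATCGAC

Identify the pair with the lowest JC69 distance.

X–Y: 9/28 differ, p = 0.321, d = 0.420.
X–Z: 10/28 differ, p = 0.357, d = 0.485.
Y–Z: 4/28 differ, p = 0.143, d = 0.158.
The smallest distance is between Y and Z.

Y and Z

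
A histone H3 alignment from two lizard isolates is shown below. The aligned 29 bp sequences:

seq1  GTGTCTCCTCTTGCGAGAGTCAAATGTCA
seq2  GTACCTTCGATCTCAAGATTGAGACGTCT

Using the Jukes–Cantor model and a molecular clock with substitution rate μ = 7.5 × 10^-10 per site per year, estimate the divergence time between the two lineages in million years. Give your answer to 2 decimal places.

The sequences differ at 13 of 29 sites, so p = 13/29 ≈ 0.448276.
d = −(3/4) ln(1 − 4p/3) = −0.75 ln(1 − 0.597701) = −0.75 ln(0.402299)
  = −0.75 × (-0.910560) = 0.682920 substitutions/site.
Under a molecular clock d = 2μt, so t = d/(2μ) = 0.682920 / (2 × 7.5 × 10^-10) = 455.28 million years.

455.28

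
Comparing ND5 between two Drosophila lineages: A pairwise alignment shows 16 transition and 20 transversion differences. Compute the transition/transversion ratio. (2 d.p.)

R = 16/20 = 0.80.

0.80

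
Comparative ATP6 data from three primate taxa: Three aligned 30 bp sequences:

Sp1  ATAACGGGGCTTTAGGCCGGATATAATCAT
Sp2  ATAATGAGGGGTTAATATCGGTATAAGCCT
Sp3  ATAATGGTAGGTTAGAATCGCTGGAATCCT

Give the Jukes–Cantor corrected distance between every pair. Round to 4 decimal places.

d(Sp1,Sp2) = 0.5716, d(Sp1,Sp3) = 0.6467, d(Sp2,Sp3) = 0.3831

Sp1–Sp2: 12/30 sites differ → p = 0.4, d = −0.75 ln(1 − 0.533333) = 0.571605 ≈ 0.5716.
Sp1–Sp3: 13/30 sites differ → p ≈ 0.433333, d = −0.75 ln(1 − 0.577777) = 0.646666 ≈ 0.6467.
Sp2–Sp3: 9/30 sites differ → p = 0.3, d = −0.75 ln(1 − 0.4) = 0.383119 ≈ 0.3831.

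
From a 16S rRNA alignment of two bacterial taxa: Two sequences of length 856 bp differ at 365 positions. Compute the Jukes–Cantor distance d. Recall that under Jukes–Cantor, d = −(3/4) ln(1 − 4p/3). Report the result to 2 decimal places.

p = 365/856 ≈ 0.426402.
d = −(3/4) ln(1 − 4p/3) = −0.75 ln(1 − 0.568536) = −0.75 ln(0.431464)
  = −0.75 × (-0.840571) = 0.630428 substitutions/site.

0.63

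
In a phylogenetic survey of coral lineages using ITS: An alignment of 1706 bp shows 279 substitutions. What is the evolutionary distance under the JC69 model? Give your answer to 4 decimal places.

0.1845

p = 279/1706 ≈ 0.16354.
d = −(3/4) ln(1 − 4p/3) = −0.75 ln(1 − 0.218053) = −0.75 ln(0.781947)
  = −0.75 × (-0.245968) = 0.184476 substitutions/site.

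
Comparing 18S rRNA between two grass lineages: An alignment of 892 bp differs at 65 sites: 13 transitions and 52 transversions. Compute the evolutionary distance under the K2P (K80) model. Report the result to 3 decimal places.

P = 13/892 ≈ 0.014574 and Q = 52/892 ≈ 0.058296.
Under the Kimura two-parameter model, d = −½ ln(1 − 2P − Q) − ¼ ln(1 − 2Q).
1 − 2P − Q = 0.912556, giving −½ ln(0.912556) = 0.045753.
1 − 2Q = 0.883408, giving −¼ ln(0.883408) = 0.030992.
d = 0.045753 + 0.030992 = 0.076745.

0.077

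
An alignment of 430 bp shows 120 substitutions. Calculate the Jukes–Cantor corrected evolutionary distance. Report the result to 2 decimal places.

0.35

p = 120/430 ≈ 0.27907.
d = −(3/4) ln(1 − 4p/3) = −0.75 ln(1 − 0.372093) = −0.75 ln(0.627907)
  = −0.75 × (-0.465363) = 0.349022 substitutions/site.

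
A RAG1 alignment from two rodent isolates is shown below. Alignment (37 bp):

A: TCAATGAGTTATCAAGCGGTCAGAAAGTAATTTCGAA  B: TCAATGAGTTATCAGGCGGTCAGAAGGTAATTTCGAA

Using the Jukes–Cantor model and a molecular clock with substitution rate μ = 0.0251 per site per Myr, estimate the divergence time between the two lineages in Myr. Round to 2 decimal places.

The sequences differ at 2 of 37 sites (15, 26), so p = 2/37 ≈ 0.054054.
d = −(3/4) ln(1 − 4p/3) = −0.75 ln(1 − 0.072072) = −0.75 ln(0.927928)
  = −0.75 × (-0.074801) = 0.056101 substitutions/site.
Under a molecular clock d = 2μt, so t = d/(2μ) = 0.056101 / (2 × 0.0251) = 1.12 Myr.

1.12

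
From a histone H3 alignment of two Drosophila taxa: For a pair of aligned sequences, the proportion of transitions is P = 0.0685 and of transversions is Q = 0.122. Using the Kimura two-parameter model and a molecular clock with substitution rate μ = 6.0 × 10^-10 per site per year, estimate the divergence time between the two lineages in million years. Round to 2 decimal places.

183.17

Under the Kimura two-parameter model, d = −½ ln(1 − 2P − Q) − ¼ ln(1 − 2Q).
1 − 2P − Q = 0.741, giving −½ ln(0.741) = 0.149877.
1 − 2Q = 0.756, giving −¼ ln(0.756) = 0.069928.
d = 0.149877 + 0.069928 = 0.219805.
Under a molecular clock d = 2μt, so t = d/(2μ) = 0.219805 / (2 × 6.0 × 10^-10) = 183.17 million years.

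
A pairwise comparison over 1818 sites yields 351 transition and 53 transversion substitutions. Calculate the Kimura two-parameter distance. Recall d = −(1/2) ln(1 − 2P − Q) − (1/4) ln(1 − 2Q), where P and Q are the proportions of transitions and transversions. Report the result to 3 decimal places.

P = 351/1818 ≈ 0.193069 and Q = 53/1818 ≈ 0.029153.
Under the Kimura two-parameter model, d = −½ ln(1 − 2P − Q) − ¼ ln(1 − 2Q).
1 − 2P − Q = 0.584709, giving −½ ln(0.584709) = 0.268320.
1 − 2Q = 0.941694, giving −¼ ln(0.941694) = 0.015019.
d = 0.268320 + 0.015019 = 0.283339.

0.283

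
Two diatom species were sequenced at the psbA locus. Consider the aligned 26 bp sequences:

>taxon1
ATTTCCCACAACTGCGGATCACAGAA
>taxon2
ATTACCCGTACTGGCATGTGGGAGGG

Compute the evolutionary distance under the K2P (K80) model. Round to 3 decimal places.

1.091

Of 26 sites, 8 differences are transitions and 6 are transversions, so P = 8/26 ≈ 0.307692 and Q = 6/26 ≈ 0.230769.
Under the Kimura two-parameter model, d = −½ ln(1 − 2P − Q) − ¼ ln(1 − 2Q).
1 − 2P − Q = 0.153847, giving −½ ln(0.153847) = 0.935898.
1 − 2Q = 0.538462, giving −¼ ln(0.538462) = 0.154760.
d = 0.935898 + 0.154760 = 1.090658.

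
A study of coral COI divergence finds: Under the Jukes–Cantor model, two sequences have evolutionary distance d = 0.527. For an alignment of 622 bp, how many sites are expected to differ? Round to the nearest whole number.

Invert JC69: p = (3/4)(1 − e^(−4d/3)) = 0.75 × (1 − e^(-0.702667)) = 0.75 × (1 − 0.495263) = 0.378553.
Expected differing sites = pL ≈ 0.378553 × 622 = 235.459966 ≈ 235.

235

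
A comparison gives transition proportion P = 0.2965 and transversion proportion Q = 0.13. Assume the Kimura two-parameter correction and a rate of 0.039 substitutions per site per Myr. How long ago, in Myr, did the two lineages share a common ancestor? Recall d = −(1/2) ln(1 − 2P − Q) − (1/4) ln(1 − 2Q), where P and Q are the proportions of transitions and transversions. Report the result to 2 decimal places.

9.19

Under the Kimura two-parameter model, d = −½ ln(1 − 2P − Q) − ¼ ln(1 − 2Q).
1 − 2P − Q = 0.277, giving −½ ln(0.277) = 0.641869.
1 − 2Q = 0.74, giving −¼ ln(0.74) = 0.075276.
d = 0.641869 + 0.075276 = 0.717145.
Under a molecular clock d = 2μt, so t = d/(2μ) = 0.717145 / (2 × 0.039) = 9.19 Myr.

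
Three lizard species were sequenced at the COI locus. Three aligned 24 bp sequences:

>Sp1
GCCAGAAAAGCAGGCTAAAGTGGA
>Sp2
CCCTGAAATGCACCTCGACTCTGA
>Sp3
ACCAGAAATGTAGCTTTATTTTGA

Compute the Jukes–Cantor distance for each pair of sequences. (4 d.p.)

d(Sp1,Sp2) = 0.8240, d(Sp1,Sp3) = 0.5199, d(Sp2,Sp3) = 0.4408

Sp1–Sp2: 12/24 sites differ → p = 0.5, d = −0.75 ln(1 − 0.666667) = 0.823960 ≈ 0.8240.
Sp1–Sp3: 9/24 sites differ → p = 0.375, d = −0.75 ln(1 − 0.5) = 0.519860 ≈ 0.5199.
Sp2–Sp3: 8/24 sites differ → p ≈ 0.333333, d = −0.75 ln(1 − 0.444444) = 0.440839 ≈ 0.4408.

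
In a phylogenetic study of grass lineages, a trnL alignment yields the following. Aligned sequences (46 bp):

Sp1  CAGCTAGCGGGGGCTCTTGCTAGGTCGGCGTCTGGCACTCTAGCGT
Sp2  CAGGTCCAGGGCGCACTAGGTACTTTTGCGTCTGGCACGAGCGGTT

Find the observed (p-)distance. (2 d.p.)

The sequences differ at 18 of 46 positions.
p = 18/46 = 0.391304… ≈ 0.39 (to 2 d.p.).

0.39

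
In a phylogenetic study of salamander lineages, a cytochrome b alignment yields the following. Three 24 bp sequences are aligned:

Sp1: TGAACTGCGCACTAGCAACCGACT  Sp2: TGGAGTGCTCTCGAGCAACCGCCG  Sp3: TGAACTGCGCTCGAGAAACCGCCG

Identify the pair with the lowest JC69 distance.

Sp1–Sp2: 7/24 differ, p = 0.292, d = 0.369.
Sp1–Sp3: 5/24 differ, p = 0.208, d = 0.244.
Sp2–Sp3: 4/24 differ, p = 0.167, d = 0.188.
The smallest distance is between Sp2 and Sp3.

Sp2 and Sp3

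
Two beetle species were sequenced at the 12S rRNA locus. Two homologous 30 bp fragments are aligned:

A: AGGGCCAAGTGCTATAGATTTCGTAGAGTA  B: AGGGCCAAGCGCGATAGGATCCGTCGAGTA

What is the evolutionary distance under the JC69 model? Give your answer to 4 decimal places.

0.2326

The sequences differ at 6 of 30 sites (10, 13, 18, 19, 21, 25), so p = 6/30 = 0.2.
d = −(3/4) ln(1 − 4p/3) = −0.75 ln(1 − 0.266667) = −0.75 ln(0.733333)
  = −0.75 × (-0.310155) = 0.232616 substitutions/site.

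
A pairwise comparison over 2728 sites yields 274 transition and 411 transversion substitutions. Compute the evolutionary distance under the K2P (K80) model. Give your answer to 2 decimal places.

P = 274/2728 ≈ 0.10044 and Q = 411/2728 ≈ 0.15066.
Under the Kimura two-parameter model, d = −½ ln(1 − 2P − Q) − ¼ ln(1 − 2Q).
1 − 2P − Q = 0.64846, giving −½ ln(0.64846) = 0.216577.
1 − 2Q = 0.69868, giving −¼ ln(0.69868) = 0.089641.
d = 0.216577 + 0.089641 = 0.306218.

0.31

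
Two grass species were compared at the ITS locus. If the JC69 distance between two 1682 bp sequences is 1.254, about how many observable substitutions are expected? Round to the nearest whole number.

1025

Invert JC69: p = (3/4)(1 − e^(−4d/3)) = 0.75 × (1 − e^(-1.672)) = 0.75 × (1 − 0.187871) = 0.609097.
Expected differing sites = pL ≈ 0.609097 × 1682 = 1024.501154 ≈ 1025.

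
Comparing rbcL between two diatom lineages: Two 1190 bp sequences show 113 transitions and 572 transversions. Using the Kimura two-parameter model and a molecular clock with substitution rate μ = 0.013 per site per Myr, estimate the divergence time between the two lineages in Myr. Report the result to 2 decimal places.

52.63

P = 113/1190 ≈ 0.094958 and Q = 572/1190 ≈ 0.480672.
Under the Kimura two-parameter model, d = −½ ln(1 − 2P − Q) − ¼ ln(1 − 2Q).
1 − 2P − Q = 0.329412, giving −½ ln(0.329412) = 0.555223.
1 − 2Q = 0.038656, giving −¼ ln(0.038656) = 0.813263.
d = 0.555223 + 0.813263 = 1.368486.
Under a molecular clock d = 2μt, so t = d/(2μ) = 1.368486 / (2 × 0.013) = 52.63 Myr.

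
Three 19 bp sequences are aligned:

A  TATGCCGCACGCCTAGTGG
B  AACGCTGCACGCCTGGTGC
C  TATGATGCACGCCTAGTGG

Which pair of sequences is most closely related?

A and C

A–B: 5/19 differ, p = 0.263, d = 0.324.
A–C: 2/19 differ, p = 0.105, d = 0.113.
B–C: 5/19 differ, p = 0.263, d = 0.324.
The smallest distance is between A and C.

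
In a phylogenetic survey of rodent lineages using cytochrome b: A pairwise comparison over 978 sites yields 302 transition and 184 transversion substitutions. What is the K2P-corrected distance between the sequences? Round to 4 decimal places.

P = 302/978 ≈ 0.308793 and Q = 184/978 ≈ 0.188139.
Under the Kimura two-parameter model, d = −½ ln(1 − 2P − Q) − ¼ ln(1 − 2Q).
1 − 2P − Q = 0.194275, giving −½ ln(0.194275) = 0.819240.
1 − 2Q = 0.623722, giving −¼ ln(0.623722) = 0.118013.
d = 0.819240 + 0.118013 = 0.937253.

0.9373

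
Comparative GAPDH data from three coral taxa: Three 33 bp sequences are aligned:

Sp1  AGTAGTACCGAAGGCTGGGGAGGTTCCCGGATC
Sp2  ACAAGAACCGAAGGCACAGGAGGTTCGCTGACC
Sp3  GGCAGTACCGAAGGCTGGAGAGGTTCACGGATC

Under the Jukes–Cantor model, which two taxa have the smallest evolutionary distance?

Sp1–Sp2: 9/33 differ, p = 0.273, d = 0.339.
Sp1–Sp3: 4/33 differ, p = 0.121, d = 0.132.
Sp2–Sp3: 11/33 differ, p = 0.333, d = 0.441.
The smallest distance is between Sp1 and Sp3.

Sp1 and Sp3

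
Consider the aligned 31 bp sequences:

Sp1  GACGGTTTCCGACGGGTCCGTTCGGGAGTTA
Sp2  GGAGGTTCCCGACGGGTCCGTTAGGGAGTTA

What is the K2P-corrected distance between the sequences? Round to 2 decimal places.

0.14

Of 31 sites, 2 differences are transitions and 2 are transversions, so P = 2/31 ≈ 0.064516 and Q = 2/31 ≈ 0.064516.
Under the Kimura two-parameter model, d = −½ ln(1 − 2P − Q) − ¼ ln(1 − 2Q).
1 − 2P − Q = 0.806452, giving −½ ln(0.806452) = 0.107555.
1 − 2Q = 0.870968, giving −¼ ln(0.870968) = 0.034538.
d = 0.107555 + 0.034538 = 0.142093.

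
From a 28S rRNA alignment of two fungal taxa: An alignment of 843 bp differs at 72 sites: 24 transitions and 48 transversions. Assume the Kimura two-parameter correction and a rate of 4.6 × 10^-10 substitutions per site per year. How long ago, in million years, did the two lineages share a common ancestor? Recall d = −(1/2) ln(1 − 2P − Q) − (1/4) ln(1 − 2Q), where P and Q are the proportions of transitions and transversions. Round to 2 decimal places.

98.56

P = 24/843 ≈ 0.02847 and Q = 48/843 ≈ 0.05694.
Under the Kimura two-parameter model, d = −½ ln(1 − 2P − Q) − ¼ ln(1 − 2Q).
1 − 2P − Q = 0.88612, giving −½ ln(0.88612) = 0.060451.
1 − 2Q = 0.88612, giving −¼ ln(0.88612) = 0.030226.
d = 0.060451 + 0.030226 = 0.090677.
Under a molecular clock d = 2μt, so t = d/(2μ) = 0.090677 / (2 × 4.6 × 10^-10) = 98.56 million years.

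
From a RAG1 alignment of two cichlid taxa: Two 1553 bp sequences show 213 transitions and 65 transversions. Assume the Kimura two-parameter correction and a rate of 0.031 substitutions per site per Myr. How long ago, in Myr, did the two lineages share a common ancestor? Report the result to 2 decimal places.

3.42

P = 213/1553 ≈ 0.137154 and Q = 65/1553 ≈ 0.041854.
Under the Kimura two-parameter model, d = −½ ln(1 − 2P − Q) − ¼ ln(1 − 2Q).
1 − 2P − Q = 0.683838, giving −½ ln(0.683838) = 0.190017.
1 − 2Q = 0.916292, giving −¼ ln(0.916292) = 0.021855.
d = 0.190017 + 0.021855 = 0.211872.
Under a molecular clock d = 2μt, so t = d/(2μ) = 0.211872 / (2 × 0.031) = 3.42 Myr.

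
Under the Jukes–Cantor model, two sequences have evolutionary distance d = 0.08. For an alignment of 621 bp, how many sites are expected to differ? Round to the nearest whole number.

Invert JC69: p = (3/4)(1 − e^(−4d/3)) = 0.75 × (1 − e^(-0.106667)) = 0.75 × (1 − 0.898825) = 0.075881.
Expected differing sites = pL ≈ 0.075881 × 621 = 47.122101 ≈ 47.

47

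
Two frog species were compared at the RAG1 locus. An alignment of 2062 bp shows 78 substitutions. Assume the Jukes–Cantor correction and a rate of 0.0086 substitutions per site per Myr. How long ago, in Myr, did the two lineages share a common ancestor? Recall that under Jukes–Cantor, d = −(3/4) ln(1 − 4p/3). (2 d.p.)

p = 78/2062 ≈ 0.037827.
d = −(3/4) ln(1 − 4p/3) = −0.75 ln(1 − 0.050436) = −0.75 ln(0.949564)
  = −0.75 × (-0.051752) = 0.038814 substitutions/site.
Under a molecular clock d = 2μt, so t = d/(2μ) = 0.038814 / (2 × 0.0086) = 2.26 Myr.

2.26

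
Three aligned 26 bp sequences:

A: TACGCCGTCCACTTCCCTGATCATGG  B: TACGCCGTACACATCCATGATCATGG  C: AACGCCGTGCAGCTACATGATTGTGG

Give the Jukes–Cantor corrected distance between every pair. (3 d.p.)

d(A,B) = 0.125, d(A,C) = 0.396, d(B,C) = 0.334

A–B: 3/26 sites differ → p ≈ 0.115385, d = −0.75 ln(1 − 0.153847) = 0.125291 ≈ 0.125.
A–C: 8/26 sites differ → p ≈ 0.307692, d = −0.75 ln(1 − 0.410256) = 0.396050 ≈ 0.396.
B–C: 7/26 sites differ → p ≈ 0.269231, d = −0.75 ln(1 − 0.358975) = 0.333515 ≈ 0.334.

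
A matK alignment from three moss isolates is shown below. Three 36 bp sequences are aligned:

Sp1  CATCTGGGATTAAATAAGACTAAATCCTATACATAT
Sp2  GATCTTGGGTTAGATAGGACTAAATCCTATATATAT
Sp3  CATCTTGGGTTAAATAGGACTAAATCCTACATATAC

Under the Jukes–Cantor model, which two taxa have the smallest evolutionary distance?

Sp2 and Sp3

Sp1–Sp2: 6/36 differ, p = 0.167, d = 0.188.
Sp1–Sp3: 6/36 differ, p = 0.167, d = 0.188.
Sp2–Sp3: 4/36 differ, p = 0.111, d = 0.120.
The smallest distance is between Sp2 and Sp3.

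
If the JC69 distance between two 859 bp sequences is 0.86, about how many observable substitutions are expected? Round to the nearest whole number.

Invert JC69: p = (3/4)(1 − e^(−4d/3)) = 0.75 × (1 − e^(-1.146667)) = 0.75 × (1 − 0.317694) = 0.511730.
Expected differing sites = pL ≈ 0.511730 × 859 = 439.57607 ≈ 440.

440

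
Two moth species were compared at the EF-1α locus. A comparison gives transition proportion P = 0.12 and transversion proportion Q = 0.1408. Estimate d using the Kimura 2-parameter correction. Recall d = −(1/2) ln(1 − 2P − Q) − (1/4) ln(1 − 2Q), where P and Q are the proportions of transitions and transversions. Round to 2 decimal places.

0.32

Under the Kimura two-parameter model, d = −½ ln(1 − 2P − Q) − ¼ ln(1 − 2Q).
1 − 2P − Q = 0.6192, giving −½ ln(0.6192) = 0.239663.
1 − 2Q = 0.7184, giving −¼ ln(0.7184) = 0.082682.
d = 0.239663 + 0.082682 = 0.322345.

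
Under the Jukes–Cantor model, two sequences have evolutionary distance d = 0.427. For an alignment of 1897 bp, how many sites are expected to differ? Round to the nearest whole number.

Invert JC69: p = (3/4)(1 − e^(−4d/3)) = 0.75 × (1 − e^(-0.569333)) = 0.75 × (1 − 0.565903) = 0.325573.
Expected differing sites = pL ≈ 0.325573 × 1897 = 617.611981 ≈ 618.

618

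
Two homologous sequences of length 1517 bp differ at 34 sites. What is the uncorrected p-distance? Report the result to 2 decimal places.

0.02

p = 34/1517 = 0.022412… ≈ 0.02 (to 2 d.p.).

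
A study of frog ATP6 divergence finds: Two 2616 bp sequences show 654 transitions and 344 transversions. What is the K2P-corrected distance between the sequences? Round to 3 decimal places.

P = 654/2616 = 0.25 and Q = 344/2616 ≈ 0.131498.
Under the Kimura two-parameter model, d = −½ ln(1 − 2P − Q) − ¼ ln(1 − 2Q).
1 − 2P − Q = 0.368502, giving −½ ln(0.368502) = 0.499155.
1 − 2Q = 0.737004, giving −¼ ln(0.737004) = 0.076290.
d = 0.499155 + 0.076290 = 0.575445.

0.575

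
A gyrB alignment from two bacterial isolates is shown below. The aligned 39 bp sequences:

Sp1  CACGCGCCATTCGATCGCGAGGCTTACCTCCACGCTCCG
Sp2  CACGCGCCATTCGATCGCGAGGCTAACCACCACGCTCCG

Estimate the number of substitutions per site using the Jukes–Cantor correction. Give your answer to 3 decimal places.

The sequences differ at 2 of 39 sites (25, 29), so p = 2/39 ≈ 0.051282.
d = −(3/4) ln(1 − 4p/3) = −0.75 ln(1 − 0.068376) = −0.75 ln(0.931624)
  = −0.75 × (-0.070826) = 0.053120 substitutions/site.

0.053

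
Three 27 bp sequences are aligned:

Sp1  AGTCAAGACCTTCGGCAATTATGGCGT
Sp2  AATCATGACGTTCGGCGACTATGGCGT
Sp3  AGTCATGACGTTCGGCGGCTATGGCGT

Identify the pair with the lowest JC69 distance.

Sp2 and Sp3

Sp1–Sp2: 5/27 differ, p = 0.185, d = 0.213.
Sp1–Sp3: 5/27 differ, p = 0.185, d = 0.213.
Sp2–Sp3: 2/27 differ, p = 0.074, d = 0.078.
The smallest distance is between Sp2 and Sp3.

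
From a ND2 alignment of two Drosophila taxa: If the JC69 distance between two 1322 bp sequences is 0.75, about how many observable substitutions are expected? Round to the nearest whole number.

627

Invert JC69: p = (3/4)(1 − e^(−4d/3)) = 0.75 × (1 − e^(-1)) = 0.75 × (1 − 0.367879) = 0.474091.
Expected differing sites = pL ≈ 0.474091 × 1322 = 626.748302 ≈ 627.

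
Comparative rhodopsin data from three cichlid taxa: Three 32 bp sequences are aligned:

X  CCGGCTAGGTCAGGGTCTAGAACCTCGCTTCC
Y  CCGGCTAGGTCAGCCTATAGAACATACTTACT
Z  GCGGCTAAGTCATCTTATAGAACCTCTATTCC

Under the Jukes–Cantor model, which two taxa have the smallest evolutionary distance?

X–Y: 9/32 differ, p = 0.281, d = 0.353.
X–Z: 8/32 differ, p = 0.250, d = 0.304.
Y–Z: 10/32 differ, p = 0.313, d = 0.404.
The smallest distance is between X and Z.

X and Z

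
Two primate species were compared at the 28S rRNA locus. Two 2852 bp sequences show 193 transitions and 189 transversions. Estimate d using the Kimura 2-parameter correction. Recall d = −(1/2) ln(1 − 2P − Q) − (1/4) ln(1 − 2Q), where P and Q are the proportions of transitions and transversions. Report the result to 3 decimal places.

P = 193/2852 ≈ 0.067672 and Q = 189/2852 ≈ 0.066269.
Under the Kimura two-parameter model, d = −½ ln(1 − 2P − Q) − ¼ ln(1 − 2Q).
1 − 2P − Q = 0.798387, giving −½ ln(0.798387) = 0.112581.
1 − 2Q = 0.867462, giving −¼ ln(0.867462) = 0.035546.
d = 0.112581 + 0.035546 = 0.148127.

0.148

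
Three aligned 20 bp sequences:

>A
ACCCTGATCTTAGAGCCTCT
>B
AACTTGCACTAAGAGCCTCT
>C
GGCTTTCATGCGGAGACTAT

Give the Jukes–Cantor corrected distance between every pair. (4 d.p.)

A–B: 5/20 sites differ → p = 0.25, d = −0.75 ln(1 − 0.333333) = 0.304098 ≈ 0.3041.
A–C: 12/20 sites differ → p = 0.6, d = −0.75 ln(1 − 0.8) = 1.207078 ≈ 1.2071.
B–C: 9/20 sites differ → p = 0.45, d = −0.75 ln(1 − 0.6) = 0.687218 ≈ 0.6872.

d(A,B) = 0.3041, d(A,C) = 1.2071, d(B,C) = 0.6872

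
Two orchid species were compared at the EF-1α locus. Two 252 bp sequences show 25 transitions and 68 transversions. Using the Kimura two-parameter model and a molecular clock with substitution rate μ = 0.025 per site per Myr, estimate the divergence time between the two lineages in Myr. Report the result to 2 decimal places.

P = 25/252 ≈ 0.099206 and Q = 68/252 ≈ 0.269841.
Under the Kimura two-parameter model, d = −½ ln(1 − 2P − Q) − ¼ ln(1 − 2Q).
1 − 2P − Q = 0.531747, giving −½ ln(0.531747) = 0.315794.
1 − 2Q = 0.460318, giving −¼ ln(0.460318) = 0.193959.
d = 0.315794 + 0.193959 = 0.509753.
Under a molecular clock d = 2μt, so t = d/(2μ) = 0.509753 / (2 × 0.025) = 10.20 Myr.

10.20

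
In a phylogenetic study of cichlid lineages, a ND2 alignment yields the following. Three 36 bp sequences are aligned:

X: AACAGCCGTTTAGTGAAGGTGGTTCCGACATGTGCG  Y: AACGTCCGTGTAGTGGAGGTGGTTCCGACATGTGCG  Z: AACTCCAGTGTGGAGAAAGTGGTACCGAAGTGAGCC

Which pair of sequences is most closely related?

X–Y: 4/36 differ, p = 0.111, d = 0.120.
X–Z: 12/36 differ, p = 0.333, d = 0.441.
Y–Z: 12/36 differ, p = 0.333, d = 0.441.
The smallest distance is between X and Y.

X and Y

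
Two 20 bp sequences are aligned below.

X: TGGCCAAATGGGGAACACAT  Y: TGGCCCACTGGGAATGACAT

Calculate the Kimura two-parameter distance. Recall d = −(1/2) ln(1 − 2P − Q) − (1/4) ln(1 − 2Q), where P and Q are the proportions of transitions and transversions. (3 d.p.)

0.306

Of 20 sites, 1 differences are transitions and 4 are transversions, so P = 1/20 = 0.05 and Q = 4/20 = 0.2.
Under the Kimura two-parameter model, d = −½ ln(1 − 2P − Q) − ¼ ln(1 − 2Q).
1 − 2P − Q = 0.7, giving −½ ln(0.7) = 0.178337.
1 − 2Q = 0.6, giving −¼ ln(0.6) = 0.127706.
d = 0.178337 + 0.127706 = 0.306043.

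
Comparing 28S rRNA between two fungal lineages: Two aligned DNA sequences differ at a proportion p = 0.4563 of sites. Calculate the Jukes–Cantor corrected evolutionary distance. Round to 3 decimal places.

0.703

d = −(3/4) ln(1 − 4p/3) = −0.75 ln(1 − 0.6084) = −0.75 ln(0.3916)
  = −0.75 × (-0.937514) = 0.703136 substitutions/site.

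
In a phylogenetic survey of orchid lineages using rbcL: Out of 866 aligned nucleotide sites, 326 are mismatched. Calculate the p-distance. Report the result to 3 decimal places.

p = 326/866 = 0.376443… ≈ 0.376 (to 3 d.p.).

0.376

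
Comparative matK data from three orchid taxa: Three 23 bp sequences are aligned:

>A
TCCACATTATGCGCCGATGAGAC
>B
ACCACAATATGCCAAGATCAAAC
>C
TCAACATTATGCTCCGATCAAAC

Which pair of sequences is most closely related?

A–B: 7/23 differ, p = 0.304, d = 0.390.
A–C: 4/23 differ, p = 0.174, d = 0.198.
B–C: 6/23 differ, p = 0.261, d = 0.321.
The smallest distance is between A and C.

A and C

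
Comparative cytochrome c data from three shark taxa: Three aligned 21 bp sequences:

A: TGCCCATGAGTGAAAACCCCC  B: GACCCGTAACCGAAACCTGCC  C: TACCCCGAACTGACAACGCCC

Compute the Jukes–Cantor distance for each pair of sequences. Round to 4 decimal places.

A–B: 9/21 sites differ → p ≈ 0.428571, d = −0.75 ln(1 − 0.571428) = 0.635472 ≈ 0.6355.
A–C: 7/21 sites differ → p ≈ 0.333333, d = −0.75 ln(1 − 0.444444) = 0.440839 ≈ 0.4408.
B–C: 8/21 sites differ → p ≈ 0.380952, d = −0.75 ln(1 − 0.507936) = 0.531860 ≈ 0.5319.

d(A,B) = 0.6355, d(A,C) = 0.4408, d(B,C) = 0.5319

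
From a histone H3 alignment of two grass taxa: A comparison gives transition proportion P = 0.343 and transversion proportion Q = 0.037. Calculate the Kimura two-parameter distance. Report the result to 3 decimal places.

Under the Kimura two-parameter model, d = −½ ln(1 − 2P − Q) − ¼ ln(1 − 2Q).
1 − 2P − Q = 0.277, giving −½ ln(0.277) = 0.641869.
1 − 2Q = 0.926, giving −¼ ln(0.926) = 0.019220.
d = 0.641869 + 0.019220 = 0.661089.

0.661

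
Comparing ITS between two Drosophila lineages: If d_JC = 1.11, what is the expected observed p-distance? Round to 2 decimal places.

0.58

p = (3/4)(1 − e^(−4d/3)) = 0.75 × (1 − e^(-1.48)) = 0.75 × (1 − 0.227638) = 0.579272.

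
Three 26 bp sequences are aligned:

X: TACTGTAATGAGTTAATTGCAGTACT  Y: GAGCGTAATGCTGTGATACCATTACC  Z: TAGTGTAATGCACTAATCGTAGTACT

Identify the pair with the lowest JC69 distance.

X–Y: 11/26 differ, p = 0.423, d = 0.623.
X–Z: 6/26 differ, p = 0.231, d = 0.276.
Y–Z: 10/26 differ, p = 0.385, d = 0.539.
The smallest distance is between X and Z.

X and Z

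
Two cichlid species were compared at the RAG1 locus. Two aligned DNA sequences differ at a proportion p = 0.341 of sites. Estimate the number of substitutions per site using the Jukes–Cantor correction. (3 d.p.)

d = −(3/4) ln(1 − 4p/3) = −0.75 ln(1 − 0.454667) = −0.75 ln(0.545333)
  = −0.75 × (-0.606359) = 0.454769 substitutions/site.

0.455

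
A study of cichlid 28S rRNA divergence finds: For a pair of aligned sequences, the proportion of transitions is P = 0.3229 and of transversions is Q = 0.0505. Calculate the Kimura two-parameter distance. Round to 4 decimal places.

0.6225

Under the Kimura two-parameter model, d = −½ ln(1 − 2P − Q) − ¼ ln(1 − 2Q).
1 − 2P − Q = 0.3037, giving −½ ln(0.3037) = 0.595857.
1 − 2Q = 0.899, giving −¼ ln(0.899) = 0.026618.
d = 0.595857 + 0.026618 = 0.622475.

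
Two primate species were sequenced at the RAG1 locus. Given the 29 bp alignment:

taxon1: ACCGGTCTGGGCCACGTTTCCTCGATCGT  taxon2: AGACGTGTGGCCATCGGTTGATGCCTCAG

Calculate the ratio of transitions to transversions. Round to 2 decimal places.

0.07

Transitions are A↔G and C↔T; transversions are all other mismatches.
Transitions: 1. Transversions: 14.
R = 1/14 = 0.071428… ≈ 0.07 (to 2 d.p.).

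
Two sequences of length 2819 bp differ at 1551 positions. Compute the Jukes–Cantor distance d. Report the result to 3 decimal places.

p = 1551/2819 ≈ 0.550195.
d = −(3/4) ln(1 − 4p/3) = −0.75 ln(1 − 0.733593) = −0.75 ln(0.266407)
  = −0.75 × (-1.322730) = 0.992048 substitutions/site.

0.992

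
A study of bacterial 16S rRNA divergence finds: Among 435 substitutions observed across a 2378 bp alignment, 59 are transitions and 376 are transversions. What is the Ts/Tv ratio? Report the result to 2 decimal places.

0.16

R = 59/376 = 0.156914… ≈ 0.16 (to 2 d.p.).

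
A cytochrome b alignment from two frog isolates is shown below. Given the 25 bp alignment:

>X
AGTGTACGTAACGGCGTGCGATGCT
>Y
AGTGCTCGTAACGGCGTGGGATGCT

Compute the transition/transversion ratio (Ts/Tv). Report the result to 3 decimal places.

0.500

Transitions are A↔G and C↔T; transversions are all other mismatches.
Transitions: 1. Transversions: 2.
R = 1/2 = 0.500.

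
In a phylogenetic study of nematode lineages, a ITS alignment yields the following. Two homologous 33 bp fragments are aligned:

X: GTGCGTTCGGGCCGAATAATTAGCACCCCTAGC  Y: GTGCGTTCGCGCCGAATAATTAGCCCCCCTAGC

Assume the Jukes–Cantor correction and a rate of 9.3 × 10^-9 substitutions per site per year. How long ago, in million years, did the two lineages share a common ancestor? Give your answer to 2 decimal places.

The sequences differ at 2 of 33 sites (10, 25), so p = 2/33 ≈ 0.060606.
d = −(3/4) ln(1 − 4p/3) = −0.75 ln(1 − 0.080808) = −0.75 ln(0.919192)
  = −0.75 × (-0.084260) = 0.063195 substitutions/site.
Under a molecular clock d = 2μt, so t = d/(2μ) = 0.063195 / (2 × 9.3 × 10^-9) = 3.40 million years.

3.40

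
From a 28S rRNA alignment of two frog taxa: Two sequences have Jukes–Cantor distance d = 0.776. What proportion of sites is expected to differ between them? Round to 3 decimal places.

p = (3/4)(1 − e^(−4d/3)) = 0.75 × (1 − e^(-1.034667)) = 0.75 × (1 − 0.355345) = 0.483491.

0.483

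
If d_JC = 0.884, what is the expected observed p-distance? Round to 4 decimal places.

0.5192

p = (3/4)(1 − e^(−4d/3)) = 0.75 × (1 − e^(-1.178667)) = 0.75 × (1 − 0.307689) = 0.519233.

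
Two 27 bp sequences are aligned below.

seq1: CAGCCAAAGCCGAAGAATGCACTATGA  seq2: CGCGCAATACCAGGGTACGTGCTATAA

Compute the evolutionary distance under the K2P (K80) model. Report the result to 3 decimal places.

Of 27 sites, 9 differences are transitions and 4 are transversions, so P = 9/27 ≈ 0.333333 and Q = 4/27 ≈ 0.148148.
Under the Kimura two-parameter model, d = −½ ln(1 − 2P − Q) − ¼ ln(1 − 2Q).
1 − 2P − Q = 0.185186, giving −½ ln(0.185186) = 0.843197.
1 − 2Q = 0.703704, giving −¼ ln(0.703704) = 0.087849.
d = 0.843197 + 0.087849 = 0.931046.

0.931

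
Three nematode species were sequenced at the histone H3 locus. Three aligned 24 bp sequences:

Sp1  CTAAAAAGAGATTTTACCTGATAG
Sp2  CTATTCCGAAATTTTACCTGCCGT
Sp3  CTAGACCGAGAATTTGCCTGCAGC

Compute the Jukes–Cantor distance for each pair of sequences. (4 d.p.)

Sp1–Sp2: 9/24 sites differ → p = 0.375, d = −0.75 ln(1 − 0.5) = 0.519860 ≈ 0.5199.
Sp1–Sp3: 9/24 sites differ → p = 0.375, d = −0.75 ln(1 − 0.5) = 0.519860 ≈ 0.5199.
Sp2–Sp3: 7/24 sites differ → p ≈ 0.291667, d = −0.75 ln(1 − 0.388889) = 0.369358 ≈ 0.3694.

d(Sp1,Sp2) = 0.5199, d(Sp1,Sp3) = 0.5199, d(Sp2,Sp3) = 0.3694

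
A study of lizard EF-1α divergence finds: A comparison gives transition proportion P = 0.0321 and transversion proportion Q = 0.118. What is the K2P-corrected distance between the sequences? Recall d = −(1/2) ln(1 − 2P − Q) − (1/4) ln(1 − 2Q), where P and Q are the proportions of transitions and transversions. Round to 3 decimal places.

0.168

Under the Kimura two-parameter model, d = −½ ln(1 − 2P − Q) − ¼ ln(1 − 2Q).
1 − 2P − Q = 0.8178, giving −½ ln(0.8178) = 0.100569.
1 − 2Q = 0.764, giving −¼ ln(0.764) = 0.067297.
d = 0.100569 + 0.067297 = 0.167866.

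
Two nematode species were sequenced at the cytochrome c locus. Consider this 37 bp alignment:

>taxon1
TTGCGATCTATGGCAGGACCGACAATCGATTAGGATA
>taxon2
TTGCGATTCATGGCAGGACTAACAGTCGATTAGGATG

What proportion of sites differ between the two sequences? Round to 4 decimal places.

The sequences differ at 6 of 37 positions (sites 8, 9, 20, 21, 25, 37).
p = 6/37 = 0.162162… ≈ 0.1622 (to 4 d.p.).

0.1622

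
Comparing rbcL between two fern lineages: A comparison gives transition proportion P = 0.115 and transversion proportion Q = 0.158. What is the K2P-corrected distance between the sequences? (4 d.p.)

0.3405

Under the Kimura two-parameter model, d = −½ ln(1 − 2P − Q) − ¼ ln(1 − 2Q).
1 − 2P − Q = 0.612, giving −½ ln(0.612) = 0.245511.
1 − 2Q = 0.684, giving −¼ ln(0.684) = 0.094949.
d = 0.245511 + 0.094949 = 0.340460.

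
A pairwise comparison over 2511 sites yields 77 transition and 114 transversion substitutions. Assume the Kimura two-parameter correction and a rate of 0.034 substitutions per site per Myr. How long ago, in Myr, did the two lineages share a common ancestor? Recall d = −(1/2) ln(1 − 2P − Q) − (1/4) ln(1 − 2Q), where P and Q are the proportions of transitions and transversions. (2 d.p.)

P = 77/2511 ≈ 0.030665 and Q = 114/2511 ≈ 0.0454.
Under the Kimura two-parameter model, d = −½ ln(1 − 2P − Q) − ¼ ln(1 − 2Q).
1 − 2P − Q = 0.89327, giving −½ ln(0.89327) = 0.056433.
1 − 2Q = 0.9092, giving −¼ ln(0.9092) = 0.023798.
d = 0.056433 + 0.023798 = 0.080231.
Under a molecular clock d = 2μt, so t = d/(2μ) = 0.080231 / (2 × 0.034) = 1.18 Myr.

1.18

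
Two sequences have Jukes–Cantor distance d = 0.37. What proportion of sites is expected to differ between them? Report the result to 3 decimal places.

p = (3/4)(1 − e^(−4d/3)) = 0.75 × (1 − e^(-0.493333)) = 0.75 × (1 − 0.610588) = 0.292059.

0.292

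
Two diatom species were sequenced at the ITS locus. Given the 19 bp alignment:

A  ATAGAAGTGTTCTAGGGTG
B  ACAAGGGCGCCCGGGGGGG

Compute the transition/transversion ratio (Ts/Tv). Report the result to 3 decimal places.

Transitions are A↔G and C↔T; transversions are all other mismatches.
Transitions: 8. Transversions: 2.
R = 8/2 = 4.000.

4.000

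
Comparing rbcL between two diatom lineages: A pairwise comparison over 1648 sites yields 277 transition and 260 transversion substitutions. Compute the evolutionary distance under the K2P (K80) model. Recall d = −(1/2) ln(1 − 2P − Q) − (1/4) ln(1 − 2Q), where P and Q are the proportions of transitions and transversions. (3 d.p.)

P = 277/1648 ≈ 0.168083 and Q = 260/1648 ≈ 0.157767.
Under the Kimura two-parameter model, d = −½ ln(1 − 2P − Q) − ¼ ln(1 − 2Q).
1 − 2P − Q = 0.506067, giving −½ ln(0.506067) = 0.340543.
1 − 2Q = 0.684466, giving −¼ ln(0.684466) = 0.094779.
d = 0.340543 + 0.094779 = 0.435322.

0.435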